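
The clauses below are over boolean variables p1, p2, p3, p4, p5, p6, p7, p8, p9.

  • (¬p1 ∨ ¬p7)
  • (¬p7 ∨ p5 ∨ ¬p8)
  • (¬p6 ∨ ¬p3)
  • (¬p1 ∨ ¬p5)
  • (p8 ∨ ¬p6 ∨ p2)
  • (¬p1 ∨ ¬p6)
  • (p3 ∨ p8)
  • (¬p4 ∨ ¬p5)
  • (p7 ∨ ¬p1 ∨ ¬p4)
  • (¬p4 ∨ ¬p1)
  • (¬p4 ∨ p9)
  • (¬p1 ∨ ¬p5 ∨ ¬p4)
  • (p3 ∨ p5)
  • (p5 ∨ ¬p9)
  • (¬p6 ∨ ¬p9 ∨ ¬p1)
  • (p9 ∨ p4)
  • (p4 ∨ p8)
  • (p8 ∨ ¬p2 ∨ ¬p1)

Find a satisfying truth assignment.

p1=F  p2=F  p3=F  p4=F  p5=T  p6=F  p7=F  p8=T  p9=T

Pure literal: p1 appears only negated; assign p1 = False.
p6 occurs only negated in the remaining clauses — set p6 = False.
Branch on p3: take p3 = False.
  then p8 is forced to True.
  then p5 is forced to True.
  then p4 is forced to False.
  then p9 is forced to True.
p2, p7 are now unconstrained; take p2 = False, p7 = False.
Every clause has at least one true literal under this assignment.
Check each clause:
  1. (¬p7 ∨ ¬p1) — ¬p7 is true.
  2. (¬p8 ∨ p5 ∨ ¬p7) — ¬p7 is true.
  3. (¬p3 ∨ ¬p6) — ¬p6 is true.
  4. (¬p5 ∨ ¬p1) — ¬p1 is true.
  5. (¬p6 ∨ p8 ∨ p2) — p8 is true.
  6. (¬p6 ∨ ¬p1) — ¬p6 is true.
  7. (p8 ∨ p3) — p8 is true.
  8. (¬p4 ∨ ¬p5) — ¬p4 is true.
  9. (¬p1 ∨ ¬p4 ∨ p7) — ¬p4 is true.
  10. (¬p1 ∨ ¬p4) — ¬p4 is true.
  11. (¬p4 ∨ p9) — p9 is true.
  12. (¬p1 ∨ ¬p5 ∨ ¬p4) — ¬p4 is true.
  13. (p5 ∨ p3) — p5 is true.
  14. (p5 ∨ ¬p9) — p5 is true.
  15. (¬p1 ∨ ¬p6 ∨ ¬p9) — ¬p6 is true.
  16. (p9 ∨ p4) — p9 is true.
  17. (p8 ∨ p4) — p8 is true.
  18. (¬p2 ∨ p8 ∨ ¬p1) — p8 is true.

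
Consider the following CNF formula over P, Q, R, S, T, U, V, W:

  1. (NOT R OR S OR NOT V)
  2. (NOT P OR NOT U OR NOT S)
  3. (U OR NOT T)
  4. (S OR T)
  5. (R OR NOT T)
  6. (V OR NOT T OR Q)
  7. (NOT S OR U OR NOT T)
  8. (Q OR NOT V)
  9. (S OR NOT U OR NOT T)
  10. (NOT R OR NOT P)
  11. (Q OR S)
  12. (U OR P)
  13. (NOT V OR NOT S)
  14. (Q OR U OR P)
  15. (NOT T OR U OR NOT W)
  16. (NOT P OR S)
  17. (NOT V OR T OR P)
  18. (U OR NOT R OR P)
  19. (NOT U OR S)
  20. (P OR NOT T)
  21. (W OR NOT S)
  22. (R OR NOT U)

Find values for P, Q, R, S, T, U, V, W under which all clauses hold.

P=False  Q=False  R=True  S=True  T=False  U=True  V=False  W=True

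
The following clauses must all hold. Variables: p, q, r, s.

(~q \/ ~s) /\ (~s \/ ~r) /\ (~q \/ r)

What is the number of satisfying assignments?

8

The models are:
  p=F q=F r=F s=F
  p=F q=F r=F s=T
  p=F q=F r=T s=F
  p=F q=T r=T s=F
  p=T q=F r=F s=F
  p=T q=F r=F s=T
  p=T q=F r=T s=F
  p=T q=T r=T s=F
That's 8 in total.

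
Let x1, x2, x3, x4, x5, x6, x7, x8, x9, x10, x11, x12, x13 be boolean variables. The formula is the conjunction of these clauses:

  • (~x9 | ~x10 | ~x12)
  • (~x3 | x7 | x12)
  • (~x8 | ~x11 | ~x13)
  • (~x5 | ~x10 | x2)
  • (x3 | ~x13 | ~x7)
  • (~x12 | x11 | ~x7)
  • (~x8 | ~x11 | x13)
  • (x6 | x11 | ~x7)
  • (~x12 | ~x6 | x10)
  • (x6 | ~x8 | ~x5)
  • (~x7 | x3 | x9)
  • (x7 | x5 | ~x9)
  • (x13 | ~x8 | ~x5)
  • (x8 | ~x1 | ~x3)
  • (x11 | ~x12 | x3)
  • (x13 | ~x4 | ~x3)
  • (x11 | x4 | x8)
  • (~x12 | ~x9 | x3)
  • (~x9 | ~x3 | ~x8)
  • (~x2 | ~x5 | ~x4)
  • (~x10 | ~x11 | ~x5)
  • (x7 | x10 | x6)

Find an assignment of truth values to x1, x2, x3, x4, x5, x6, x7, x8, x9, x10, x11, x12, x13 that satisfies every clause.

x1=F  x2=T  x3=T  x4=T  x5=F  x6=T  x7=T  x8=F  x9=F  x10=T  x11=F  x12=F  x13=T

Check each clause:
  1. (~x10 | ~x9 | ~x12) — ~x12 is true.
  2. (~x3 | x7 | x12) — x7 is true.
  3. (~x11 | ~x8 | ~x13) — ~x8 is true.
  4. (~x10 | ~x5 | x2) — x2 is true.
  5. (~x13 | x3 | ~x7) — x3 is true.
  6. (~x12 | ~x7 | x11) — ~x12 is true.
  7. (~x8 | ~x11 | x13) — ~x8 is true.
  8. (x6 | x11 | ~x7) — x6 is true.
  9. (~x12 | ~x6 | x10) — x10 is true.
  10. (~x5 | ~x8 | x6) — ~x8 is true.
  11. (x9 | x3 | ~x7) — x3 is true.
  12. (x5 | x7 | ~x9) — ~x9 is true.
  13. (~x8 | x13 | ~x5) — ~x8 is true.
  14. (~x1 | ~x3 | x8) — ~x1 is true.
  15. (x11 | x3 | ~x12) — x3 is true.
  16. (x13 | ~x4 | ~x3) — x13 is true.
  17. (x4 | x11 | x8) — x4 is true.
  18. (~x9 | x3 | ~x12) — x3 is true.
  19. (~x9 | ~x8 | ~x3) — ~x8 is true.
  20. (~x4 | ~x2 | ~x5) — ~x5 is true.
  21. (~x11 | ~x10 | ~x5) — ~x5 is true.
  22. (x6 | x7 | x10) — x10 is true.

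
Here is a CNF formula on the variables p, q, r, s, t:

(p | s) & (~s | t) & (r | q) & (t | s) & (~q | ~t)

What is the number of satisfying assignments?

Satisfying assignments:
  p=0 q=0 r=1 s=1 t=1
  p=1 q=0 r=1 s=0 t=1
  p=1 q=0 r=1 s=1 t=1
That's 3 in total.

3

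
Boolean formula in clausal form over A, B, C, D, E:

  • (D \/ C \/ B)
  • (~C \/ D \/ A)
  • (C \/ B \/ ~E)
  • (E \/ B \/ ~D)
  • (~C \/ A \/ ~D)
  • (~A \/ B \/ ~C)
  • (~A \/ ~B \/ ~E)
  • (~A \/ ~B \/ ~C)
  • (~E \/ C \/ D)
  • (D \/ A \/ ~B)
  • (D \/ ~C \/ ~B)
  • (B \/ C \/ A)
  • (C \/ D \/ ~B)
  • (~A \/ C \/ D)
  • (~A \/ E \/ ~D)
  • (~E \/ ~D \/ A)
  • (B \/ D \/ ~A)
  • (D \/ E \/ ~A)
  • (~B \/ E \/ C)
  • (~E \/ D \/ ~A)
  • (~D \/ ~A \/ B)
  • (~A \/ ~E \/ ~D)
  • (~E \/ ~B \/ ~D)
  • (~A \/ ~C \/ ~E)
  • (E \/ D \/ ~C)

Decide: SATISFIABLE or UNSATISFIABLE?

D = True:
  A = True:
    propagation gives E=True; an empty clause results — contradiction.
  A = False:
    propagation gives C=False, B=True, E=False; an empty clause results — contradiction.
D = False:
  C = True:
    propagation gives A=True, B=True; an empty clause results — contradiction.
  C = False:
    propagation gives B=True; an empty clause results — contradiction.
Every branch closes, so no satisfying assignment exists.

UNSATISFIABLE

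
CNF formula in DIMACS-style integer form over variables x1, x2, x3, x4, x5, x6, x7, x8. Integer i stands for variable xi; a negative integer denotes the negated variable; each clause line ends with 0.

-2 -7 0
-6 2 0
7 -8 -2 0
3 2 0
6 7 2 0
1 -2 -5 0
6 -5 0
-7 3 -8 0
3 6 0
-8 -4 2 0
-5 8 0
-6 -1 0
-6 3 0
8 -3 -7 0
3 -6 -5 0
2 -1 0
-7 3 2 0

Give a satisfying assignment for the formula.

Pure literal: x4 appears only negated; assign x4 = False.
x5 occurs only negated in the remaining clauses — set x5 = False.
Try x1 = False.
Set x2 = True and propagate.
  then x7 is forced to False.
  then x8 is forced to False.
For the remaining variables, x3 = True, x6 = False works.

x1 = F, x2 = T, x3 = T, x4 = F, x5 = F, x6 = F, x7 = F, x8 = F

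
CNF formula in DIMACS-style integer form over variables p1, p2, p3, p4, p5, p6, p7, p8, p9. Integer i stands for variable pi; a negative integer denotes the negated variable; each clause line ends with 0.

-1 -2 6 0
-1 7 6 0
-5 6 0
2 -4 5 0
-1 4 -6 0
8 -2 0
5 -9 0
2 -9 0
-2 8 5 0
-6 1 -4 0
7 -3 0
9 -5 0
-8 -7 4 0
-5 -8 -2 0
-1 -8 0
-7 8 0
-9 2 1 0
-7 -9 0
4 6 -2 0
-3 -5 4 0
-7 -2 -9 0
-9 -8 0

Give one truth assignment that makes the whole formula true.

Set p1 = False and propagate.
The remaining clauses are satisfied by p2 = True, p3 = True, p4 = True, p5 = False, p6 = False, p7 = True, p8 = True, p9 = False.
Every clause has at least one true literal under this assignment.

p1=False  p2=True  p3=True  p4=True  p5=False  p6=False  p7=True  p8=True  p9=False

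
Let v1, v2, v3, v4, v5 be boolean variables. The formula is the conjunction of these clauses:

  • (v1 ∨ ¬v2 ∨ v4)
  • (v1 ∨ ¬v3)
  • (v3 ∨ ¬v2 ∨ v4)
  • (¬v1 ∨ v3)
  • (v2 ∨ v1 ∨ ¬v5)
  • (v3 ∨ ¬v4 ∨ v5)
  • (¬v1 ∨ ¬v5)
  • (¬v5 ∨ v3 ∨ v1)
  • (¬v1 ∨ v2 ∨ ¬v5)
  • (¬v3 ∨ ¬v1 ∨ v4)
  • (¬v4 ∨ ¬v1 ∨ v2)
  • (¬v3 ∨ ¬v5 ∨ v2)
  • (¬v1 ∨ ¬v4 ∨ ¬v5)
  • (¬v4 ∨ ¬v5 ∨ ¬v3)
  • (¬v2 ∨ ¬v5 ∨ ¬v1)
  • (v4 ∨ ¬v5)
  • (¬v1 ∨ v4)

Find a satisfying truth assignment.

v1 = F, v2 = F, v3 = F, v4 = F, v5 = F

Try v1 = False.
  then v3 is forced to False.
  then v5 is forced to False.
  then v4 is forced to False.
  then v2 is forced to False.
Check each clause:
  1. (v1 ∨ v4 ∨ ¬v2) — ¬v2 is true.
  2. (¬v3 ∨ v1) — ¬v3 is true.
  3. (¬v2 ∨ v3 ∨ v4) — ¬v2 is true.
  4. (¬v1 ∨ v3) — ¬v1 is true.
  5. (v1 ∨ v2 ∨ ¬v5) — ¬v5 is true.
  6. (v5 ∨ ¬v4 ∨ v3) — ¬v4 is true.
  7. (¬v5 ∨ ¬v1) — ¬v5 is true.
  8. (v3 ∨ ¬v5 ∨ v1) — ¬v5 is true.
  9. (¬v1 ∨ ¬v5 ∨ v2) — ¬v5 is true.
  10. (¬v1 ∨ ¬v3 ∨ v4) — ¬v3 is true.
  11. (¬v1 ∨ v2 ∨ ¬v4) — ¬v4 is true.
  12. (¬v3 ∨ ¬v5 ∨ v2) — ¬v5 is true.
  13. (¬v5 ∨ ¬v4 ∨ ¬v1) — ¬v5 is true.
  14. (¬v3 ∨ ¬v4 ∨ ¬v5) — ¬v5 is true.
  15. (¬v5 ∨ ¬v2 ∨ ¬v1) — ¬v5 is true.
  16. (¬v5 ∨ v4) — ¬v5 is true.
  17. (v4 ∨ ¬v1) — ¬v1 is true.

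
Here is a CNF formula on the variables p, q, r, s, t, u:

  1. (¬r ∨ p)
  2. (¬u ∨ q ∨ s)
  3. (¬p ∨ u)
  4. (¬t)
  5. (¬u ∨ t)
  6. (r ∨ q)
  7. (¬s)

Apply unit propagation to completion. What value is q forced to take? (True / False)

True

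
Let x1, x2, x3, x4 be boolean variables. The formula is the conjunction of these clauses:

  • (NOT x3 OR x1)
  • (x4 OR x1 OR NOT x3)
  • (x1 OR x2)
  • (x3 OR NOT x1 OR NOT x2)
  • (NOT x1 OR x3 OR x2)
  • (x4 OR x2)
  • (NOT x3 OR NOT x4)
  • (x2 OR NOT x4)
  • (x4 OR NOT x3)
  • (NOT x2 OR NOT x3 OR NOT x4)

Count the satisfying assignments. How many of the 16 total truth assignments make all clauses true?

2

Satisfying assignments:
  x1=F x2=T x3=F x4=F
  x1=F x2=T x3=F x4=T
Count: 2.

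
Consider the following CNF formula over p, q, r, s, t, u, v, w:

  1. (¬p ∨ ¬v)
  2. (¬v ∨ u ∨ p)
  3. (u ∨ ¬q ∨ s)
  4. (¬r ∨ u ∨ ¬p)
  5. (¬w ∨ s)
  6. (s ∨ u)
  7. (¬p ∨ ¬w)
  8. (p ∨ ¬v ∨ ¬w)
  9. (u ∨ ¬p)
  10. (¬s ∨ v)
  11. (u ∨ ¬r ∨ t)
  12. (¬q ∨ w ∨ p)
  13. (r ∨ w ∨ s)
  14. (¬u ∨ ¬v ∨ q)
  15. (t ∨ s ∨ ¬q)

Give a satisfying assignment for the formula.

p=True, q=False, r=True, s=False, t=True, u=True, v=False, w=False

t occurs only positively in the remaining clauses — set t = True.
Branch on p: take p = True.
  then v is forced to False.
  then w is forced to False.
  then u is forced to True.
  then s is forced to False.
  then r is forced to True.
q is now unconstrained; take q = False.
Every clause has at least one true literal under this assignment.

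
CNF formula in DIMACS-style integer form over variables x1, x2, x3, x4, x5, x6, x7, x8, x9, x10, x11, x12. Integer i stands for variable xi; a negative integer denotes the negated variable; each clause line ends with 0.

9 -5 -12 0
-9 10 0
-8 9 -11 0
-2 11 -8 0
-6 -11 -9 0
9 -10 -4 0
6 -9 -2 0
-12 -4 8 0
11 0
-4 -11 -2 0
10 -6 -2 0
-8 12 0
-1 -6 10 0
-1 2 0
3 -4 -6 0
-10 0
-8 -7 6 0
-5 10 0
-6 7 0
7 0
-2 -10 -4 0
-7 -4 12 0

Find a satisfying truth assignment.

Unit propagation: (x11) forces x11 = True.
Unit propagation: (¬x10) forces x10 = False.
(¬x9) is a unit clause, so x9 = False.
(¬x8) is a unit clause, so x8 = False.
(¬x5) is a unit clause, so x5 = False.
The clause (x7) is unit: x7 must be True.
x1 occurs only negated in the remaining clauses — set x1 = False.
x3 occurs only positively in the remaining clauses — set x3 = True.
Try x2 = True.
  then x4 is forced to False.
  then x6 is forced to False.
x12 is now unconstrained; take x12 = True.
Check each clause:
  1. {¬x5, x9, ¬x12} — ¬x5 is true.
  2. {x10, ¬x9} — ¬x9 is true.
  3. {¬x8, ¬x11, x9} — ¬x8 is true.
  4. {¬x8, ¬x2, x11} — ¬x8 is true.
  5. {¬x9, ¬x6, ¬x11} — ¬x6 is true.
  6. {¬x10, ¬x4, x9} — ¬x4 is true.
  7. {¬x9, ¬x2, x6} — ¬x9 is true.
  8. {¬x12, ¬x4, x8} — ¬x4 is true.
  9. {x11} — x11 is true.
  10. {¬x4, ¬x2, ¬x11} — ¬x4 is true.
  11. {¬x6, x10, ¬x2} — ¬x6 is true.
  12. {x12, ¬x8} — ¬x8 is true.
  13. {¬x6, x10, ¬x1} — ¬x6 is true.
  14. {¬x1, x2} — x2 is true.
  15. {¬x6, ¬x4, x3} — ¬x6 is true.
  16. {¬x10} — ¬x10 is true.
  17. {x6, ¬x7, ¬x8} — ¬x8 is true.
  18. {¬x5, x10} — ¬x5 is true.
  19. {¬x6, x7} — ¬x6 is true.
  20. {x7} — x7 is true.
  21. {¬x4, ¬x2, ¬x10} — ¬x4 is true.
  22. {¬x7, x12, ¬x4} — x12 is true.

x1=False, x2=True, x3=True, x4=False, x5=False, x6=False, x7=True, x8=False, x9=False, x10=False, x11=True, x12=True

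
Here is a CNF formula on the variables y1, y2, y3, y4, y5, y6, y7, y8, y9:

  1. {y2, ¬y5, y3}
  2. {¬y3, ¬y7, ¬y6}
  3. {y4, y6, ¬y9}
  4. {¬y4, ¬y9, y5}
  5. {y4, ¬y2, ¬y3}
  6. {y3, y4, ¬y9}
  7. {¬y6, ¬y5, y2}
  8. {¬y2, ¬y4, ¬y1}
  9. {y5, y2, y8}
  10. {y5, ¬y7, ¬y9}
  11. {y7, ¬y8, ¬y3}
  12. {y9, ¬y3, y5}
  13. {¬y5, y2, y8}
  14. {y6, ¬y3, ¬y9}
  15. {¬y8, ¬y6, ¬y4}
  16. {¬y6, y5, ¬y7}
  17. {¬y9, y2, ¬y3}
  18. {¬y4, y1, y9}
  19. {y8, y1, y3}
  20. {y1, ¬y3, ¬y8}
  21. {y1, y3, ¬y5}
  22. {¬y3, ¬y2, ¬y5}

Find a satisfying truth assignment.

y1=1  y2=1  y3=0  y4=0  y5=0  y6=1  y7=0  y8=0  y9=0

Check each clause:
  1. {¬y5, y3, y2} — y2 is true.
  2. {¬y3, ¬y6, ¬y7} — ¬y7 is true.
  3. {y4, y6, ¬y9} — y6 is true.
  4. {¬y4, y5, ¬y9} — ¬y4 is true.
  5. {y4, ¬y2, ¬y3} — ¬y3 is true.
  6. {y4, ¬y9, y3} — ¬y9 is true.
  7. {¬y5, y2, ¬y6} — y2 is true.
  8. {¬y4, ¬y2, ¬y1} — ¬y4 is true.
  9. {y2, y5, y8} — y2 is true.
  10. {¬y9, y5, ¬y7} — ¬y7 is true.
  11. {¬y3, y7, ¬y8} — ¬y8 is true.
  12. {y5, ¬y3, y9} — ¬y3 is true.
  13. {¬y5, y2, y8} — y2 is true.
  14. {y6, ¬y9, ¬y3} — ¬y3 is true.
  15. {¬y4, ¬y8, ¬y6} — ¬y8 is true.
  16. {¬y7, ¬y6, y5} — ¬y7 is true.
  17. {y2, ¬y9, ¬y3} — y2 is true.
  18. {¬y4, y9, y1} — ¬y4 is true.
  19. {y8, y3, y1} — y1 is true.
  20. {¬y8, ¬y3, y1} — ¬y8 is true.
  21. {y1, ¬y5, y3} — y1 is true.
  22. {¬y2, ¬y3, ¬y5} — ¬y5 is true.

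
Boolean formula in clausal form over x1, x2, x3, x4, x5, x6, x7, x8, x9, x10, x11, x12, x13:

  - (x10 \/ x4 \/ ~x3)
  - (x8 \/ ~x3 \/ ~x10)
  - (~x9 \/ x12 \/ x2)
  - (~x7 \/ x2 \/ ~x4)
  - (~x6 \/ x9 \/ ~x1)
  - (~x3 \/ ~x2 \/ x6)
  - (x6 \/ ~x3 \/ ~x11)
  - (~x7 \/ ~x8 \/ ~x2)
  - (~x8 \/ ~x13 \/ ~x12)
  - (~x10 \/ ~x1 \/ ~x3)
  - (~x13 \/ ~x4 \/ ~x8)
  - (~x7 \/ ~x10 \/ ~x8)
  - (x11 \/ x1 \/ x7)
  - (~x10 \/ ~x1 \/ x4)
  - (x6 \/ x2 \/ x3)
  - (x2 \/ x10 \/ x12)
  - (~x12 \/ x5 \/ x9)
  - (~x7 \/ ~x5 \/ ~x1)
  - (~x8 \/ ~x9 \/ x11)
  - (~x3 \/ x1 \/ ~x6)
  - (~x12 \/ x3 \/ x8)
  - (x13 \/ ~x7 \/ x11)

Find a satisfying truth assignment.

x1 = F  x2 = F  x3 = F  x4 = F  x5 = T  x6 = T  x7 = F  x8 = F  x9 = F  x10 = T  x11 = T  x12 = F  x13 = F

Set x1 = False and propagate.
For the remaining variables, x2 = False, x3 = False, x4 = False, x5 = True, x6 = True, x7 = False, x8 = False, x9 = False, x10 = True, x11 = True, x12 = False, x13 = False works.
Check each clause:
  1. (x4 \/ x10 \/ ~x3) — x10 is true.
  2. (~x3 \/ ~x10 \/ x8) — ~x3 is true.
  3. (x2 \/ x12 \/ ~x9) — ~x9 is true.
  4. (x2 \/ ~x7 \/ ~x4) — ~x7 is true.
  5. (~x6 \/ ~x1 \/ x9) — ~x1 is true.
  6. (~x2 \/ ~x3 \/ x6) — ~x3 is true.
  7. (x6 \/ ~x3 \/ ~x11) — ~x3 is true.
  8. (~x8 \/ ~x2 \/ ~x7) — ~x8 is true.
  9. (~x8 \/ ~x13 \/ ~x12) — ~x8 is true.
  10. (~x10 \/ ~x1 \/ ~x3) — ~x3 is true.
  11. (~x4 \/ ~x13 \/ ~x8) — ~x8 is true.
  12. (~x7 \/ ~x10 \/ ~x8) — ~x8 is true.
  13. (x7 \/ x1 \/ x11) — x11 is true.
  14. (~x1 \/ x4 \/ ~x10) — ~x1 is true.
  15. (x2 \/ x6 \/ x3) — x6 is true.
  16. (x2 \/ x12 \/ x10) — x10 is true.
  17. (~x12 \/ x5 \/ x9) — ~x12 is true.
  18. (~x5 \/ ~x1 \/ ~x7) — ~x7 is true.
  19. (~x8 \/ ~x9 \/ x11) — ~x8 is true.
  20. (~x3 \/ x1 \/ ~x6) — ~x3 is true.
  21. (x3 \/ ~x12 \/ x8) — ~x12 is true.
  22. (~x7 \/ x11 \/ x13) — ~x7 is true.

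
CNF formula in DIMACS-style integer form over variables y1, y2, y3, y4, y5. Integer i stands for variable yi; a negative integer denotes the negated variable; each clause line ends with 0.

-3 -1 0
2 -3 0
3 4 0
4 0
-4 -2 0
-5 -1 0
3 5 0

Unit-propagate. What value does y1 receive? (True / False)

(y4) is a unit clause: y4 = True.
In (¬y2 ∨ ¬y4), ¬y4 is now false; ¬y2 must hold, so y2 = False.
From (¬y3 ∨ y2) and y2 = False: y3 = False.
In (y3 ∨ y5), y3 is now false; y5 must hold, so y5 = True.
In (¬y1 ∨ ¬y5), ¬y5 is now false; ¬y1 must hold, so y1 = False.

False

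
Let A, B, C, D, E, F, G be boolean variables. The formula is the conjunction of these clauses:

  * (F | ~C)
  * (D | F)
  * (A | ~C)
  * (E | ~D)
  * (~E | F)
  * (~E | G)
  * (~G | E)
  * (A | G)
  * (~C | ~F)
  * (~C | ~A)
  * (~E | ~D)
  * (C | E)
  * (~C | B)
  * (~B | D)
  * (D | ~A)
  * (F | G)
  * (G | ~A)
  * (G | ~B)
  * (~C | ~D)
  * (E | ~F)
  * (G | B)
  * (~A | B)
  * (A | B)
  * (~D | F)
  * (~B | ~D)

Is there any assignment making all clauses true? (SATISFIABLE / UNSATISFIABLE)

D = True:
  propagation gives E=True; an empty clause results — contradiction.
D = False:
  propagation gives F=True, C=False, E=True, G=True; an empty clause results — contradiction.
Every branch closes, so no satisfying assignment exists.

UNSATISFIABLE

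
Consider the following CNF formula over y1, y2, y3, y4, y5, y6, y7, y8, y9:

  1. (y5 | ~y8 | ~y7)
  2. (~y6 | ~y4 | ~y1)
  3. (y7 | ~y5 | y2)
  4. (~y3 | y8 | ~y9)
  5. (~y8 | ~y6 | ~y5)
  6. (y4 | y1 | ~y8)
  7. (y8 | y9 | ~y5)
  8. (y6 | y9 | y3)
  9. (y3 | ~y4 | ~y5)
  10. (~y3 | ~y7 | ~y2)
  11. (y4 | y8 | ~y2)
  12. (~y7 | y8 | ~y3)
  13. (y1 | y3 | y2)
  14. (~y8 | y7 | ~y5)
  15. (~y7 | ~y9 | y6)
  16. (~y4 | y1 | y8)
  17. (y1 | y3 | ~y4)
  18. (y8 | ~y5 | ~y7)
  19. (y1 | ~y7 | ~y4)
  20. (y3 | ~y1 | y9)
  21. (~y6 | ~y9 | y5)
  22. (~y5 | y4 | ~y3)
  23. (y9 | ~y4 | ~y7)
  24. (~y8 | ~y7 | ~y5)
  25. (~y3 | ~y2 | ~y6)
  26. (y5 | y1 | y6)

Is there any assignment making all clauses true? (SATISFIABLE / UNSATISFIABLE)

SATISFIABLE

Set y1 = True and propagate.
The remaining clauses are satisfied by y2 = False, y3 = True, y4 = False, y5 = False, y6 = False, y7 = False, y8 = True, y9 = True.
So y1 = 1, y2 = 0, y3 = 1, y4 = 0, y5 = 0, y6 = 0, y7 = 0, y8 = 1, y9 = 1 is a satisfying assignment.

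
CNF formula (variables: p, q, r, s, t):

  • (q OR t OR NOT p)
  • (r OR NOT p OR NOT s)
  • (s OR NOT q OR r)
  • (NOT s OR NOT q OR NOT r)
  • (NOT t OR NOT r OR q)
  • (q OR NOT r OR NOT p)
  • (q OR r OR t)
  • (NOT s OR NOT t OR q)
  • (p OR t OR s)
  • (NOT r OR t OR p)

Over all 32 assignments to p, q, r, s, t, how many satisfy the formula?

7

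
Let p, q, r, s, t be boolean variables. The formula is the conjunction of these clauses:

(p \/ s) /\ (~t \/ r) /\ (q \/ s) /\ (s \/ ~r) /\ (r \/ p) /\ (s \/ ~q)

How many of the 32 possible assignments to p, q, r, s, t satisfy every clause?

Split on s, then r.
  s=1, r=1: p, q, t free → 2^3 = 8.
  s=1, r=0: remaining (p,q,t) ∈ {(1,0,0); (1,1,0)} — 2.
  s=0, r=1: a clause becomes empty — 0.
  s=0, r=0: a clause becomes empty — 0.
Total: 8 + 2 + 0 + 0 = 10.

10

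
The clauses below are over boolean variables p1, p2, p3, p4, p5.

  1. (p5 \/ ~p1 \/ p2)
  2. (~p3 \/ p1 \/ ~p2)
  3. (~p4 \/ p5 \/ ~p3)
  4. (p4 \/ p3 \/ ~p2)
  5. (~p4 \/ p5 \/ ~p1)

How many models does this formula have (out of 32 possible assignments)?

17

Split on p1, then p2.
  p1=T, p2=T: remaining (p3,p4,p5) ∈ {(F,T,T); (T,F,F); (T,F,T); (T,T,T)} — 4.
  p1=T, p2=F: remaining (p3,p4,p5) ∈ {(F,F,T); (F,T,T); (T,F,T); (T,T,T)} — 4.
  p1=F, p2=T: remaining (p3,p4,p5) ∈ {(F,T,F); (F,T,T)} — 2.
  p1=F, p2=F: 7 of the 8 assignments to (p3,p4,p5) work.
Total: 4 + 4 + 2 + 7 = 17.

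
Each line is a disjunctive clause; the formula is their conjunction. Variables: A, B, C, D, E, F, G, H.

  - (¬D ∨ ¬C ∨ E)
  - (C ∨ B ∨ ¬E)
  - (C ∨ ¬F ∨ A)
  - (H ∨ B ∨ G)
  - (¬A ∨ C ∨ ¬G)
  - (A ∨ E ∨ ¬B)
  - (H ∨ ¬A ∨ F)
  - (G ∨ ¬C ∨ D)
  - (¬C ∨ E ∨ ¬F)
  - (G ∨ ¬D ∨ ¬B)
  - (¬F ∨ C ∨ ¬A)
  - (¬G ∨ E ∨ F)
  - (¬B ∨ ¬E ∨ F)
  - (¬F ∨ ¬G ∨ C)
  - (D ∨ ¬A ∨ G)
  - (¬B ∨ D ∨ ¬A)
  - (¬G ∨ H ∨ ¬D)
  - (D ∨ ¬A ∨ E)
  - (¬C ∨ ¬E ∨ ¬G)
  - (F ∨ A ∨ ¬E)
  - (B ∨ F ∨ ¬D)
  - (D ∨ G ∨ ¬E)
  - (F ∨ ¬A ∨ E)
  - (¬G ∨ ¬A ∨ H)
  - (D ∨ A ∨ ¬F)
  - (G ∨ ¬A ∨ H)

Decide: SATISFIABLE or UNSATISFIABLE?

H occurs only positively in the remaining clauses — set H = True.
Branch on A: take A = False.
Try B = False.
For the remaining variables, C = True, D = True, E = True, F = True, G = False works.
Every clause has at least one true literal under this assignment.
So A=False, B=False, C=True, D=True, E=True, F=True, G=False, H=True is a satisfying assignment.

SATISFIABLE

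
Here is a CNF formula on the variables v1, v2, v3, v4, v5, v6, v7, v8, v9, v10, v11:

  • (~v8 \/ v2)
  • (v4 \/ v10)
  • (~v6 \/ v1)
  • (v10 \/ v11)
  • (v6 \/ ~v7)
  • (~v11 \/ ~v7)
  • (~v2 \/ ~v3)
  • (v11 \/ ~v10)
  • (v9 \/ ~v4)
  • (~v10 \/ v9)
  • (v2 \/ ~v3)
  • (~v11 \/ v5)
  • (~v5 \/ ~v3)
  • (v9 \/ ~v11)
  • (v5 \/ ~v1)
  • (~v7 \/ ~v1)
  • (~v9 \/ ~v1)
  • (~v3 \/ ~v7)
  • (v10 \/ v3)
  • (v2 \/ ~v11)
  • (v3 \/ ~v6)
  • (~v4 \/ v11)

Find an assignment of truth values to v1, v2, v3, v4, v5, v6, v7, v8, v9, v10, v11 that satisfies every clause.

v1 = F, v2 = T, v3 = F, v4 = F, v5 = T, v6 = F, v7 = F, v8 = F, v9 = T, v10 = T, v11 = T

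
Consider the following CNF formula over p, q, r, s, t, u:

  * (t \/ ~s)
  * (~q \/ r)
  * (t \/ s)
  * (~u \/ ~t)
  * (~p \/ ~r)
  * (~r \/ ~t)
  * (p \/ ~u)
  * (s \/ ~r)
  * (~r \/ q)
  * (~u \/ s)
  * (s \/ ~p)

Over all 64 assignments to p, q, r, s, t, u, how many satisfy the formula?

Satisfying assignments:
  p=0 q=0 r=0 s=0 t=1 u=0
  p=0 q=0 r=0 s=1 t=1 u=0
  p=1 q=0 r=0 s=1 t=1 u=0
That's 3 in total.

3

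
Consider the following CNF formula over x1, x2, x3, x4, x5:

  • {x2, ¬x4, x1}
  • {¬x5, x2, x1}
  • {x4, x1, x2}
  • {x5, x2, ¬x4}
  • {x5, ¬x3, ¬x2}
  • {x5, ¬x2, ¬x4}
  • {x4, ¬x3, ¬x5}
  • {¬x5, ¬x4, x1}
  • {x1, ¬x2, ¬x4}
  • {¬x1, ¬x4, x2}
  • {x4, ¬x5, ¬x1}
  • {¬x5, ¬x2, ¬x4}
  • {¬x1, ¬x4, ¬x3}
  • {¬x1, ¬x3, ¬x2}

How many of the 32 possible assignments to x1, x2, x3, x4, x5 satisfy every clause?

5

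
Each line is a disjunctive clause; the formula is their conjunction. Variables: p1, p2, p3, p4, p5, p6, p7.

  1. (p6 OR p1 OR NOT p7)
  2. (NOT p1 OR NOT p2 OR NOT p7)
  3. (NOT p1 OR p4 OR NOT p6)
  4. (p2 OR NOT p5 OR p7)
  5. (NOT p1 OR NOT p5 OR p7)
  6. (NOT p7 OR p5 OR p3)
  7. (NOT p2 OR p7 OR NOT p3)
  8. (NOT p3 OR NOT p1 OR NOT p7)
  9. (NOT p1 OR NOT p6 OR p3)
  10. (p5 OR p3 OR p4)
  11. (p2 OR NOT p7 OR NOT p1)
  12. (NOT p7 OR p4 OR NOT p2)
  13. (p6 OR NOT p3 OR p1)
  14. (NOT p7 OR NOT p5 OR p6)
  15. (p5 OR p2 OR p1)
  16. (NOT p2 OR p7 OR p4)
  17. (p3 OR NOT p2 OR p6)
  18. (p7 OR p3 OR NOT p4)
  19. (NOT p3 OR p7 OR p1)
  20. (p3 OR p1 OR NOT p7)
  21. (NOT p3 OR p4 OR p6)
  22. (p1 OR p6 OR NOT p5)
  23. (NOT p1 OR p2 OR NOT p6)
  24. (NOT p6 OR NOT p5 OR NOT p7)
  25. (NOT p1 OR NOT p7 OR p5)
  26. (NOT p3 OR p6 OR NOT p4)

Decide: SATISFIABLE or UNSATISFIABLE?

SATISFIABLE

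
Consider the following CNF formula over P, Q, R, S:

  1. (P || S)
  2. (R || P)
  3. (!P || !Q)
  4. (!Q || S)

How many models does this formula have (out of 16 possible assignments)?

6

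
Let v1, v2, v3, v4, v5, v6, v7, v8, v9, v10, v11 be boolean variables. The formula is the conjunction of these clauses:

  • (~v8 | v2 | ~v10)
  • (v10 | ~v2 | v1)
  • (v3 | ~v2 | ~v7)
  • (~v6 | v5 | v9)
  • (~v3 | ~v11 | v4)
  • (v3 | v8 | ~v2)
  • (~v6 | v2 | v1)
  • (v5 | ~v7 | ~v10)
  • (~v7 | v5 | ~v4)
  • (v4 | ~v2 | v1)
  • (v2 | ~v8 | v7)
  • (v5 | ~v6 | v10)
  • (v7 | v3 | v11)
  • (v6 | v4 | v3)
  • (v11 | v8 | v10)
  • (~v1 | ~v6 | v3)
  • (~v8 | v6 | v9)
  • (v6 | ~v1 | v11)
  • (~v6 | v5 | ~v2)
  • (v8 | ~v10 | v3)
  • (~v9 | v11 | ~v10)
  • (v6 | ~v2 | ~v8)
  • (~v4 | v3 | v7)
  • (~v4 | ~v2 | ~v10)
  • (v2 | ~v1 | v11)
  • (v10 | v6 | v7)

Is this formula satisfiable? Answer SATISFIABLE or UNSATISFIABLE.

SATISFIABLE

v5 occurs only positively in the remaining clauses — set v5 = True.
Branch on v1: take v1 = True.
Branch on v2: take v2 = True.
For the remaining variables, v3 = True, v4 = True, v6 = True, v7 = True, v8 = True, v9 = False, v10 = False, v11 = False works.
Every clause has at least one true literal under this assignment.
So v1=True, v2=True, v3=True, v4=True, v5=True, v6=True, v7=True, v8=True, v9=False, v10=False, v11=False is a satisfying assignment.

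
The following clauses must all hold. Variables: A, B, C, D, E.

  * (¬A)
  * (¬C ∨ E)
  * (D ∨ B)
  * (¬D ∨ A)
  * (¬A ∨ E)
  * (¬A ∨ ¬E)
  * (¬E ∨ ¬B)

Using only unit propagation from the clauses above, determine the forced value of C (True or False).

(¬A) is a unit clause: A = False.
(¬D ∨ A) with A = False leaves only ¬D, so D = False.
(B ∨ D) with D = False leaves only B, so B = True.
(¬E ∨ ¬B): since B = True, the clause reduces to (¬E). E = False.
In (E ∨ ¬C), E is now false; ¬C must hold, so C = False.

False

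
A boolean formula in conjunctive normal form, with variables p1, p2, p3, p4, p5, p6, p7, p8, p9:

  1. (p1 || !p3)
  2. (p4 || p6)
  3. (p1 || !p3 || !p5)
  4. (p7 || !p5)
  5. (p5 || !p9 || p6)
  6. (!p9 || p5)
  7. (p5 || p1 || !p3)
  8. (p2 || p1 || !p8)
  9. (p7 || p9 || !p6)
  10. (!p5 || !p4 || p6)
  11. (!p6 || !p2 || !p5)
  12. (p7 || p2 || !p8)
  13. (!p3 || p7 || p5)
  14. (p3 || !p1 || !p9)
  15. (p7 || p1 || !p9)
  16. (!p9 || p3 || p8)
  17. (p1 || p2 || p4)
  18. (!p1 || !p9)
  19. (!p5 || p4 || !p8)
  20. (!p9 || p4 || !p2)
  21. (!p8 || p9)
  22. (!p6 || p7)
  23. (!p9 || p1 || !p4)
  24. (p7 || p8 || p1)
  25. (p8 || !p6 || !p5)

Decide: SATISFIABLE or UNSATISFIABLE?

SATISFIABLE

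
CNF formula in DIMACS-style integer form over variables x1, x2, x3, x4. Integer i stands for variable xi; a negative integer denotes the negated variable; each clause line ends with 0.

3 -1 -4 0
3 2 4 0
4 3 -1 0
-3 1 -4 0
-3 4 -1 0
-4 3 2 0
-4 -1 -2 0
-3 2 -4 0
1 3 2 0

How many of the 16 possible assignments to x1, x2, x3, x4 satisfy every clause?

4

Satisfying assignments:
  x1=0 x2=0 x3=1 x4=0
  x1=0 x2=1 x3=0 x4=0
  x1=0 x2=1 x3=0 x4=1
  x1=0 x2=1 x3=1 x4=0
Count: 4.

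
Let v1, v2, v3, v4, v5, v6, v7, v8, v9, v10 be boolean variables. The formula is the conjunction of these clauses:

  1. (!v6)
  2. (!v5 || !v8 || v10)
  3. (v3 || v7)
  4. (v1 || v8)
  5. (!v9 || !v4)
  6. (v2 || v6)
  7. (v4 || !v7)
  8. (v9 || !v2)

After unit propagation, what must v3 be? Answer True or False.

True

Unit clause (!v6) sets v6 = False.
(v6 || v2) with v6 = False leaves only v2, so v2 = True.
(!v2 || v9): since v2 = True, the clause reduces to (v9). v9 = True.
(!v4 || !v9): since v9 = True, the clause reduces to (!v4). v4 = False.
From (!v7 || v4) and v4 = False: v7 = False.
(v7 || v3): since v7 = False, the clause reduces to (v3). v3 = True.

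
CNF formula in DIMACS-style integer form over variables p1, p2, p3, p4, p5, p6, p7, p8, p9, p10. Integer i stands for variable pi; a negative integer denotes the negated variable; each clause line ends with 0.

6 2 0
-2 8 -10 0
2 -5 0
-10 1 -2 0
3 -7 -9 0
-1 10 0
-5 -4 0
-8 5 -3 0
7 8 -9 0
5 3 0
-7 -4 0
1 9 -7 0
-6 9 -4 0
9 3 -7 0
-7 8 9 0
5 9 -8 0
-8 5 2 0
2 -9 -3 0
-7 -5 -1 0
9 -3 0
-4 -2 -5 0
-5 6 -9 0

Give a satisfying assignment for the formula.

p1=0, p2=1, p3=1, p4=0, p5=1, p6=1, p7=0, p8=1, p9=1, p10=0

Pure literal: p4 appears only negated; assign p4 = False.
Set p1 = False and propagate.
The remaining clauses are satisfied by p2 = True, p3 = True, p5 = True, p6 = True, p7 = False, p8 = True, p9 = True, p10 = False.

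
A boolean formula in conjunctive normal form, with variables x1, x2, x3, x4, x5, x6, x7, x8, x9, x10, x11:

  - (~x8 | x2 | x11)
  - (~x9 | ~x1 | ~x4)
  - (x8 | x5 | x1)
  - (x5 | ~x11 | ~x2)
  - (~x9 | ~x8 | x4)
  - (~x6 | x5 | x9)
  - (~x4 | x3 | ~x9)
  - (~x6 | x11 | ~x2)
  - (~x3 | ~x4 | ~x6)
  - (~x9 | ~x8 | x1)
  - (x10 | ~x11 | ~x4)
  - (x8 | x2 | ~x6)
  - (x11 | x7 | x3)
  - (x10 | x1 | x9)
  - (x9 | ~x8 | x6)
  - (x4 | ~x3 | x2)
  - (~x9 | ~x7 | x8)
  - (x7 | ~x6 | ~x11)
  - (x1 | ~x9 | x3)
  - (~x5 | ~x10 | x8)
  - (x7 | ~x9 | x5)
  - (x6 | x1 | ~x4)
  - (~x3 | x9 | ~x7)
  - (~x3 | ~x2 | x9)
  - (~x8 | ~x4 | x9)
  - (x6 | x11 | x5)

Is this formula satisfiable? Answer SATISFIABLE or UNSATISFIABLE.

SATISFIABLE

Branch on x1: take x1 = True.
Branch on x2: take x2 = False.
Try x3 = False.
For the remaining variables, x4 = True, x5 = True, x6 = False, x7 = True, x8 = False, x9 = False, x10 = False, x11 = False works.
So x1=True  x2=False  x3=False  x4=True  x5=True  x6=False  x7=True  x8=False  x9=False  x10=False  x11=False is a satisfying assignment.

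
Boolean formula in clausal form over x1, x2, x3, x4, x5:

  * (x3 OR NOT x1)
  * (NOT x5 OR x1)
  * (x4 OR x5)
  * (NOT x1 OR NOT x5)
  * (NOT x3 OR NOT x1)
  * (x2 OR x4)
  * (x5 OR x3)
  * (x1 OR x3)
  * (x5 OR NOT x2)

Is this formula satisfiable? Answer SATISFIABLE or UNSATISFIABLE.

Pure literal: x4 appears only positively; assign x4 = True.
Try x1 = False.
  then x5 is forced to False.
  then x3 is forced to True.
  then x2 is forced to False.
So x1=F, x2=F, x3=T, x4=T, x5=F is a satisfying assignment.

SATISFIABLE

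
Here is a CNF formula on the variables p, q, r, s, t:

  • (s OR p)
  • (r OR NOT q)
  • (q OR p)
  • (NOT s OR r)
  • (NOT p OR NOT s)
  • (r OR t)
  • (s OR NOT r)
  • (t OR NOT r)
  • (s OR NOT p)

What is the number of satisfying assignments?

Satisfying assignments:
  p=F q=T r=T s=T t=T
That's 1 in total.

1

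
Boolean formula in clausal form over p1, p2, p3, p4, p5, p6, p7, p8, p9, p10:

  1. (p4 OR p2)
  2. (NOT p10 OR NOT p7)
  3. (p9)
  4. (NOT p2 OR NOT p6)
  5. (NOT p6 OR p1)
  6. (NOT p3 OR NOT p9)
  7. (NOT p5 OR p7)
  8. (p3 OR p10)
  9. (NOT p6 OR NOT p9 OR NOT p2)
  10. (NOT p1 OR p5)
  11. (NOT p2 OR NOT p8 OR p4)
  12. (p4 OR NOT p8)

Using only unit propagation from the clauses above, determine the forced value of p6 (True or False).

False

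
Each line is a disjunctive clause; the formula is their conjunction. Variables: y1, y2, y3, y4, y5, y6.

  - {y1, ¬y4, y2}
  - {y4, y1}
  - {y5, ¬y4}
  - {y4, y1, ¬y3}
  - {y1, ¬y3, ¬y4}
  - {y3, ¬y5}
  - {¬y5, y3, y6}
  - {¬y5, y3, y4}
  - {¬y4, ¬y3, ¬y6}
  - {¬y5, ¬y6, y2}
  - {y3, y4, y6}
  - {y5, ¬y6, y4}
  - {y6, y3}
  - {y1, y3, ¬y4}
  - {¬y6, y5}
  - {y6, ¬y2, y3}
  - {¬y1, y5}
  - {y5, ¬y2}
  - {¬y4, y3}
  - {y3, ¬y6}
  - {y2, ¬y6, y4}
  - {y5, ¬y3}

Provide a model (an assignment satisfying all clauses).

y1=T  y2=T  y3=T  y4=F  y5=T  y6=T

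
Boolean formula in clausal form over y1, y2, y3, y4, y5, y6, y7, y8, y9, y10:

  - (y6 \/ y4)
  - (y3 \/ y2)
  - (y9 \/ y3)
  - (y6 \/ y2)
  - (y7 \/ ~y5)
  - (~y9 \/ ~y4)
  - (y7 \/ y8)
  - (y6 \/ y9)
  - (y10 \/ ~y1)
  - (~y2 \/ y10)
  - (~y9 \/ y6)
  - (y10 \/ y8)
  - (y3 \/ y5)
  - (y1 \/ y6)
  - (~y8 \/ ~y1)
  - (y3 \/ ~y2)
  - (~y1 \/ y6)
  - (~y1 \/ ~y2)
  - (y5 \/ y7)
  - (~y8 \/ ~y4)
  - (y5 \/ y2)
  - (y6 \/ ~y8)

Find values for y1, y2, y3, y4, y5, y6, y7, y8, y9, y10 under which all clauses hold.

Pure literal: y3 appears only positively; assign y3 = True.
Pure literal: y6 appears only positively; assign y6 = True.
Set y1 = False and propagate.
Branch on y2: take y2 = False.
  then y5 is forced to True.
  then y7 is forced to True.
For the remaining variables, y4 = False, y8 = True, y9 = True, y10 = False works.

y1=F, y2=F, y3=T, y4=F, y5=T, y6=T, y7=T, y8=T, y9=T, y10=F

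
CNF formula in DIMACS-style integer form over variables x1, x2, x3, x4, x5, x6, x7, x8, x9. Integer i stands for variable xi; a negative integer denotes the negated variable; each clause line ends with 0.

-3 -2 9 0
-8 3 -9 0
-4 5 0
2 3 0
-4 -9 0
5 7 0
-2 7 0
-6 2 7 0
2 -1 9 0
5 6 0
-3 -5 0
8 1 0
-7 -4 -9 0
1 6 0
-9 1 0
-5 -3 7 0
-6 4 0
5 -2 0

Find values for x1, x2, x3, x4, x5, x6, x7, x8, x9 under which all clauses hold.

x1=1  x2=1  x3=0  x4=1  x5=1  x6=1  x7=1  x8=0  x9=0

Check each clause:
  1. (!x3 || !x2 || x9) — !x3 is true.
  2. (x3 || !x9 || !x8) — !x8 is true.
  3. (!x4 || x5) — x5 is true.
  4. (x2 || x3) — x2 is true.
  5. (!x4 || !x9) — !x9 is true.
  6. (x5 || x7) — x5 is true.
  7. (!x2 || x7) — x7 is true.
  8. (!x6 || x7 || x2) — x2 is true.
  9. (x9 || !x1 || x2) — x2 is true.
  10. (x5 || x6) — x5 is true.
  11. (!x3 || !x5) — !x3 is true.
  12. (x1 || x8) — x1 is true.
  13. (!x7 || !x4 || !x9) — !x9 is true.
  14. (x6 || x1) — x1 is true.
  15. (x1 || !x9) — x1 is true.
  16. (x7 || !x3 || !x5) — !x3 is true.
  17. (!x6 || x4) — x4 is true.
  18. (x5 || !x2) — x5 is true.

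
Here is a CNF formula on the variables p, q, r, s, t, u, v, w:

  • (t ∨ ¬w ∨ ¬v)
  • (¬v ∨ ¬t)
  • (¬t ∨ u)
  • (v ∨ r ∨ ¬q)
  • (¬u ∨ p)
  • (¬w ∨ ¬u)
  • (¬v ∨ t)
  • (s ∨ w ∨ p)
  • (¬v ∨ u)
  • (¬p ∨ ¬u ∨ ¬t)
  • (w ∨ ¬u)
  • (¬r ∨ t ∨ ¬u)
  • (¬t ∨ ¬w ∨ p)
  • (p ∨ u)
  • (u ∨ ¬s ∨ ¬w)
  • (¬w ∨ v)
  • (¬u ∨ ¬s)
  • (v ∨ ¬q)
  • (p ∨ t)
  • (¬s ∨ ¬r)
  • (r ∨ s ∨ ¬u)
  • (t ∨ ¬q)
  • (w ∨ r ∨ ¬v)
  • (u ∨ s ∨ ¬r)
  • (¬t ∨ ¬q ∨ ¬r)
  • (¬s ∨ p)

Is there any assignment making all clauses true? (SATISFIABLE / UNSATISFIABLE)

SATISFIABLE

q occurs only negated in the remaining clauses — set q = False.
Set p = True and propagate.
Branch on r: take r = False.
Branch on s: take s = True.
  then u is forced to False.
  then t is forced to False.
  then v is forced to False.
  then w is forced to False.
So p=1  q=0  r=0  s=1  t=0  u=0  v=0  w=0 is a satisfying assignment.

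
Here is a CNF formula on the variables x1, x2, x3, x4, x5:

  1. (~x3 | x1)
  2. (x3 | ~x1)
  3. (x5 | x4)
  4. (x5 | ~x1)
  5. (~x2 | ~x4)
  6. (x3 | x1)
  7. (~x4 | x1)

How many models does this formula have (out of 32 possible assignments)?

3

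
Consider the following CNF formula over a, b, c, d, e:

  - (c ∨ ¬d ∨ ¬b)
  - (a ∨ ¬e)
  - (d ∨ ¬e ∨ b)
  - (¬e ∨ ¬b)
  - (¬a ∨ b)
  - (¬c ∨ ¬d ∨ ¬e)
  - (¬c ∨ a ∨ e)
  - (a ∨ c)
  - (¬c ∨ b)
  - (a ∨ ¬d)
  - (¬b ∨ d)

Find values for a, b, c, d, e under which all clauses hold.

a=T  b=T  c=T  d=T  e=F

Branch on a: take a = True.
  then b is forced to True.
  then e is forced to False.
  then d is forced to True.
  then c is forced to True.
Check each clause:
  1. (¬d ∨ ¬b ∨ c) — c is true.
  2. (a ∨ ¬e) — a is true.
  3. (b ∨ d ∨ ¬e) — b is true.
  4. (¬b ∨ ¬e) — ¬e is true.
  5. (b ∨ ¬a) — b is true.
  6. (¬e ∨ ¬d ∨ ¬c) — ¬e is true.
  7. (a ∨ ¬c ∨ e) — a is true.
  8. (a ∨ c) — a is true.
  9. (b ∨ ¬c) — b is true.
  10. (¬d ∨ a) — a is true.
  11. (d ∨ ¬b) — d is true.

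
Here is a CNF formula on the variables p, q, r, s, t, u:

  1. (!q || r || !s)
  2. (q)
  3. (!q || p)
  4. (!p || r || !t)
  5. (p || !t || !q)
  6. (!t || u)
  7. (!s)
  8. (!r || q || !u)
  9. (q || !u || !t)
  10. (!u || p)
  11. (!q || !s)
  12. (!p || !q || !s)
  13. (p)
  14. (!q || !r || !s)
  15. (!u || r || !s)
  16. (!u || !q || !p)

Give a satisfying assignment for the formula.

Unit propagation: (q) forces q = True.
The clause (p) is unit: p must be True.
Unit propagation: (!s) forces s = False.
Unit propagation: (!u) forces u = False.
The clause (!t) is unit: t must be False.
r is now unconstrained; take r = False.
Every clause has at least one true literal under this assignment.

p=True, q=True, r=False, s=False, t=False, u=False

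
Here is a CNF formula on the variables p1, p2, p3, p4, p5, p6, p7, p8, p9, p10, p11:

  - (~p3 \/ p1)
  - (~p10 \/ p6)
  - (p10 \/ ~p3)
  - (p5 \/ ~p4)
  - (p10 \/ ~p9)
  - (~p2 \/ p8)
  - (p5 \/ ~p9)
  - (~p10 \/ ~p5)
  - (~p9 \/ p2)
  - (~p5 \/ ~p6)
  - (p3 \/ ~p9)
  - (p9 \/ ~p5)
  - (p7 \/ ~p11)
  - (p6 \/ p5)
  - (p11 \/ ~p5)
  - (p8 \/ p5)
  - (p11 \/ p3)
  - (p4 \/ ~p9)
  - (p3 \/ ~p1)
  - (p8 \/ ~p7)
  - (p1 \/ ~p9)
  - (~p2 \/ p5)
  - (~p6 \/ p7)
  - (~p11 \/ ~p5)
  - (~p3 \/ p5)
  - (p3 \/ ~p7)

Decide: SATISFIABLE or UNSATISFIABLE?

p5 = True:
  propagation gives p10=False, p3=False, p9=False; an empty clause results — contradiction.
p5 = False:
  propagation gives p4=False, p9=False, p6=True, p8=True; an empty clause results — contradiction.
Every branch closes, so no satisfying assignment exists.

UNSATISFIABLE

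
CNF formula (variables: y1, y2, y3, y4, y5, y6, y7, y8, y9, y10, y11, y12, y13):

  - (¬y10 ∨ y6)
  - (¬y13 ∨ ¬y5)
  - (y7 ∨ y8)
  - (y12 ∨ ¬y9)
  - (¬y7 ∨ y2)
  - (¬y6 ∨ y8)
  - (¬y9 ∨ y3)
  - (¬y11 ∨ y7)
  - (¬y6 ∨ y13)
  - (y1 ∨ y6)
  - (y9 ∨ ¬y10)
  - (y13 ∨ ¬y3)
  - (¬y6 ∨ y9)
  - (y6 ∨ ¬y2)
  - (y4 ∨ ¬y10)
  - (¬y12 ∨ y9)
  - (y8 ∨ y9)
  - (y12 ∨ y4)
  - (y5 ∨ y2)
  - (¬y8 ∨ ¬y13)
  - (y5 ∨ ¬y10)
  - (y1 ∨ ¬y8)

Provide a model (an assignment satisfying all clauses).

y1=T, y2=F, y3=F, y4=T, y5=T, y6=F, y7=F, y8=T, y9=F, y10=F, y11=F, y12=F, y13=F

Check each clause:
  1. (y6 ∨ ¬y10) — ¬y10 is true.
  2. (¬y5 ∨ ¬y13) — ¬y13 is true.
  3. (y8 ∨ y7) — y8 is true.
  4. (y12 ∨ ¬y9) — ¬y9 is true.
  5. (¬y7 ∨ y2) — ¬y7 is true.
  6. (¬y6 ∨ y8) — y8 is true.
  7. (y3 ∨ ¬y9) — ¬y9 is true.
  8. (¬y11 ∨ y7) — ¬y11 is true.
  9. (¬y6 ∨ y13) — ¬y6 is true.
  10. (y6 ∨ y1) — y1 is true.
  11. (¬y10 ∨ y9) — ¬y10 is true.
  12. (¬y3 ∨ y13) — ¬y3 is true.
  13. (¬y6 ∨ y9) — ¬y6 is true.
  14. (y6 ∨ ¬y2) — ¬y2 is true.
  15. (¬y10 ∨ y4) — y4 is true.
  16. (¬y12 ∨ y9) — ¬y12 is true.
  17. (y8 ∨ y9) — y8 is true.
  18. (y4 ∨ y12) — y4 is true.
  19. (y5 ∨ y2) — y5 is true.
  20. (¬y8 ∨ ¬y13) — ¬y13 is true.
  21. (y5 ∨ ¬y10) — y5 is true.
  22. (¬y8 ∨ y1) — y1 is true.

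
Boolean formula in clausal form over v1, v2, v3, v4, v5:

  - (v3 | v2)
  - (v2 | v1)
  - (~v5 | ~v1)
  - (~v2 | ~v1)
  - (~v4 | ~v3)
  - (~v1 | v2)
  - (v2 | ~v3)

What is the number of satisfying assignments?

6

The models are:
  v1=0 v2=1 v3=0 v4=0 v5=0
  v1=0 v2=1 v3=0 v4=0 v5=1
  v1=0 v2=1 v3=0 v4=1 v5=0
  v1=0 v2=1 v3=0 v4=1 v5=1
  v1=0 v2=1 v3=1 v4=0 v5=0
  v1=0 v2=1 v3=1 v4=0 v5=1
That's 6 in total.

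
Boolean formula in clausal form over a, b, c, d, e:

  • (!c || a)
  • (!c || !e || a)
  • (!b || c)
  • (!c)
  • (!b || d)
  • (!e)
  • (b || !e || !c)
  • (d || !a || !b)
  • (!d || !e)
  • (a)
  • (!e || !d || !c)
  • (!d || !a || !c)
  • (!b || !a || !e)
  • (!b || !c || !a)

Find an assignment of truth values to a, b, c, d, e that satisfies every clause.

a=True, b=False, c=False, d=False, e=False

Unit propagation: (!c) forces c = False.
(!b) is a unit clause, so b = False.
The clause (!e) is unit: e must be False.
The clause (a) is unit: a must be True.
d is now unconstrained; take d = False.
Every clause has at least one true literal under this assignment.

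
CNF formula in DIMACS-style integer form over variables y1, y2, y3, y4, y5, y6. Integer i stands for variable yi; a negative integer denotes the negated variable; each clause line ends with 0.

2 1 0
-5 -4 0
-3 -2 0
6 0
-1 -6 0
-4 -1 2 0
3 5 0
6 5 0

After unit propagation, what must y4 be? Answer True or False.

False

(y6) is a unit clause: y6 = True.
In (!y6 || !y1), !y6 is now false; !y1 must hold, so y1 = False.
In (y1 || y2), y1 is now false; y2 must hold, so y2 = True.
From (!y3 || !y2) and y2 = True: y3 = False.
From (y3 || y5) and y3 = False: y5 = True.
From (!y5 || !y4) and y5 = True: y4 = False.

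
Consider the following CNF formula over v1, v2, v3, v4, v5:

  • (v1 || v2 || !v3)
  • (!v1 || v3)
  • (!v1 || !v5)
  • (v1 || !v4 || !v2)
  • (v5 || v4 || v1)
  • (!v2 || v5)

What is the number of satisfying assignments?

Case analysis on v1 and v2:
  v1=T, v2=T: a clause becomes empty — 0.
  v1=T, v2=F: remaining (v3,v4,v5) ∈ {(T,F,F); (T,T,F)} — 2.
  v1=F, v2=T: remaining (v3,v4,v5) ∈ {(F,F,T); (T,F,T)} — 2.
  v1=F, v2=F: remaining (v3,v4,v5) ∈ {(F,F,T); (F,T,F); (F,T,T)} — 3.
Total: 0 + 2 + 2 + 3 = 7.

7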